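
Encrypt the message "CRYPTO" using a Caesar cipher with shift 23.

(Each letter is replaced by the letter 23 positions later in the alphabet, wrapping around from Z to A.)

Step 1: For each letter, shift forward by 23 positions (mod 26).
  C (position 2) -> position (2+23) mod 26 = 25 -> Z
  R (position 17) -> position (17+23) mod 26 = 14 -> O
  Y (position 24) -> position (24+23) mod 26 = 21 -> V
  P (position 15) -> position (15+23) mod 26 = 12 -> M
  T (position 19) -> position (19+23) mod 26 = 16 -> Q
  O (position 14) -> position (14+23) mod 26 = 11 -> L
Result: ZOVMQL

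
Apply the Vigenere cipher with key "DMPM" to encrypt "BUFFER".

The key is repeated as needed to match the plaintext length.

Step 1: Repeat key to match plaintext length:
  Plaintext: BUFFER
  Key:       DMPMDM
Step 2: Encrypt each letter:
  B(1) + D(3) = (1+3) mod 26 = 4 = E
  U(20) + M(12) = (20+12) mod 26 = 6 = G
  F(5) + P(15) = (5+15) mod 26 = 20 = U
  F(5) + M(12) = (5+12) mod 26 = 17 = R
  E(4) + D(3) = (4+3) mod 26 = 7 = H
  R(17) + M(12) = (17+12) mod 26 = 3 = D
Ciphertext: EGURHD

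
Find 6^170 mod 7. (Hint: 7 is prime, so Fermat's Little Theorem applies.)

Step 1: Since 7 is prime, by Fermat's Little Theorem: 6^6 = 1 (mod 7).
Step 2: Reduce exponent: 170 mod 6 = 2.
Step 3: So 6^170 = 6^2 (mod 7).
Step 4: 6^2 mod 7 = 1.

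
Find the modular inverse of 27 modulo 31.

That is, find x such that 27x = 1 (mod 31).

Step 1: We need x such that 27 * x = 1 (mod 31).
Step 2: Using the extended Euclidean algorithm or trial:
  27 * 23 = 621 = 20 * 31 + 1.
Step 3: Since 621 mod 31 = 1, the inverse is x = 23.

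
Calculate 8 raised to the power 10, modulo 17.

Step 1: Compute 8^10 mod 17 step by step, reducing modulo 17 at each step.
  8^1 mod 17 = 8
  8^2 mod 17 = (8 * 8) mod 17 = 13
  8^3 mod 17 = (13 * 8) mod 17 = 2
  8^4 mod 17 = (2 * 8) mod 17 = 16
  8^5 mod 17 = (16 * 8) mod 17 = 9
  8^6 mod 17 = (9 * 8) mod 17 = 4
  8^7 mod 17 = (4 * 8) mod 17 = 15
  8^8 mod 17 = (15 * 8) mod 17 = 1
  8^9 mod 17 = (1 * 8) mod 17 = 8
  8^10 mod 17 = (8 * 8) mod 17 = 13
Step 2: Result = 13.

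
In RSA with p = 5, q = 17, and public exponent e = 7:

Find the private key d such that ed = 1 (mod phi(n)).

Step 1: n = 5 * 17 = 85.
Step 2: phi(n) = 4 * 16 = 64.
Step 3: Find d such that 7 * d = 1 (mod 64).
Step 4: d = 7^(-1) mod 64 = 55.
Verification: 7 * 55 = 385 = 6 * 64 + 1.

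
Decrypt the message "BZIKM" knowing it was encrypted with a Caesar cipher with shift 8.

Step 1: Reverse the shift by subtracting 8 from each letter position.
  B (position 1) -> position (1-8) mod 26 = 19 -> T
  Z (position 25) -> position (25-8) mod 26 = 17 -> R
  I (position 8) -> position (8-8) mod 26 = 0 -> A
  K (position 10) -> position (10-8) mod 26 = 2 -> C
  M (position 12) -> position (12-8) mod 26 = 4 -> E
Decrypted message: TRACE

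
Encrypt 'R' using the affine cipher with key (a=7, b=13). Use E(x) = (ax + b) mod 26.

Step 1: Convert 'R' to number: x = 17.
Step 2: E(17) = (7 * 17 + 13) mod 26 = 132 mod 26 = 2.
Step 3: Convert 2 back to letter: C.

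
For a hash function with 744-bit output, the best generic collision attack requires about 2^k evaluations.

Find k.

Step 1: The hash has a 744-bit output.
Step 2: Collision resistance means it should be infeasible to find any x != y with h(x) = h(y).
By the birthday bound, a generic collision search succeeds after about sqrt(2^744) = 2^(744/2) = 2^372 evaluations.
Step 3: Security level = 372 bits.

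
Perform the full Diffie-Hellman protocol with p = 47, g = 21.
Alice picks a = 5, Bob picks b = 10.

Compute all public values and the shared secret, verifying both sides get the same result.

Step 1: A = g^a mod p = 21^5 mod 47 = 36.
Step 2: B = g^b mod p = 21^10 mod 47 = 27.
Step 3: Alice computes s = B^a mod p = 27^5 mod 47 = 42.
Step 4: Bob computes s = A^b mod p = 36^10 mod 47 = 42.
Both sides agree: shared secret = 42.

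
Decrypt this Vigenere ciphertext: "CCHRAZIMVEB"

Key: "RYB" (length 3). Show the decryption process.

Step 1: Key 'RYB' has length 3. Extended key: RYBRYBRYBRY
Step 2: Decrypt each position:
  C(2) - R(17) = 11 = L
  C(2) - Y(24) = 4 = E
  H(7) - B(1) = 6 = G
  R(17) - R(17) = 0 = A
  A(0) - Y(24) = 2 = C
  Z(25) - B(1) = 24 = Y
  I(8) - R(17) = 17 = R
  M(12) - Y(24) = 14 = O
  V(21) - B(1) = 20 = U
  E(4) - R(17) = 13 = N
  B(1) - Y(24) = 3 = D
Plaintext: LEGACYROUND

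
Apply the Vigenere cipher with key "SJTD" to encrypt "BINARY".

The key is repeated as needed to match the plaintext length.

Step 1: Repeat key to match plaintext length:
  Plaintext: BINARY
  Key:       SJTDSJ
Step 2: Encrypt each letter:
  B(1) + S(18) = (1+18) mod 26 = 19 = T
  I(8) + J(9) = (8+9) mod 26 = 17 = R
  N(13) + T(19) = (13+19) mod 26 = 6 = G
  A(0) + D(3) = (0+3) mod 26 = 3 = D
  R(17) + S(18) = (17+18) mod 26 = 9 = J
  Y(24) + J(9) = (24+9) mod 26 = 7 = H
Ciphertext: TRGDJH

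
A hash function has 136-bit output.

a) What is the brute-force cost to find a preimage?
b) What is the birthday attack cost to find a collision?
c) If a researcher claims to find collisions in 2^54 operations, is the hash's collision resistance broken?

Step 1: Preimage resistance requires brute-force of 2^136 operations.
Step 2: Collision resistance (birthday bound) = 2^(136/2) = 2^68.
Step 3: The claimed attack costs 2^54 operations.
Step 4: Since 2^54 < 2^68, the claimed attack beats the generic birthday bound, so collision resistance is broken.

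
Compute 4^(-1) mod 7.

Step 1: We need x such that 4 * x = 1 (mod 7).
Step 2: Using the extended Euclidean algorithm or trial:
  4 * 2 = 8 = 1 * 7 + 1.
Step 3: Since 8 mod 7 = 1, the inverse is x = 2.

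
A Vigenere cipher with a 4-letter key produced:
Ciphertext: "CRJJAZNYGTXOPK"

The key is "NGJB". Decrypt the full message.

Step 1: Key 'NGJB' has length 4. Extended key: NGJBNGJBNGJBNG
Step 2: Decrypt each position:
  C(2) - N(13) = 15 = P
  R(17) - G(6) = 11 = L
  J(9) - J(9) = 0 = A
  J(9) - B(1) = 8 = I
  A(0) - N(13) = 13 = N
  Z(25) - G(6) = 19 = T
  N(13) - J(9) = 4 = E
  Y(24) - B(1) = 23 = X
  G(6) - N(13) = 19 = T
  T(19) - G(6) = 13 = N
  X(23) - J(9) = 14 = O
  O(14) - B(1) = 13 = N
  P(15) - N(13) = 2 = C
  K(10) - G(6) = 4 = E
Plaintext: PLAINTEXTNONCE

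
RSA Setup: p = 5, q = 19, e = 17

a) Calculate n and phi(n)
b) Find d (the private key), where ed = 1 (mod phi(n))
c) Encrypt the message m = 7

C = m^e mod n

Step 1: n = 5 * 19 = 95.
Step 2: phi(n) = (5-1)(19-1) = 4 * 18 = 72.
Step 3: Find d = 17^(-1) mod 72 = 17.
  Verify: 17 * 17 = 289 = 1 (mod 72).
Step 4: C = 7^17 mod 95 = 87.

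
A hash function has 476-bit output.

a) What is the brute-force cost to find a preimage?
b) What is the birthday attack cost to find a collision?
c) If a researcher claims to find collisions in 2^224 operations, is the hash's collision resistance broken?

Step 1: Preimage resistance requires brute-force of 2^476 operations.
Step 2: Collision resistance (birthday bound) = 2^(476/2) = 2^238.
Step 3: The claimed attack costs 2^224 operations.
Step 4: Since 2^224 < 2^238, the claimed attack beats the generic birthday bound, so collision resistance is broken.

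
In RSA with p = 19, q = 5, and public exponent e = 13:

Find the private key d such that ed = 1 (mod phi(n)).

Step 1: n = 19 * 5 = 95.
Step 2: phi(n) = 18 * 4 = 72.
Step 3: Find d such that 13 * d = 1 (mod 72).
Step 4: d = 13^(-1) mod 72 = 61.
Verification: 13 * 61 = 793 = 11 * 72 + 1.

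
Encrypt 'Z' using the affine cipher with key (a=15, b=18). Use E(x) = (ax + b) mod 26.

Step 1: Convert 'Z' to number: x = 25.
Step 2: E(25) = (15 * 25 + 18) mod 26 = 393 mod 26 = 3.
Step 3: Convert 3 back to letter: D.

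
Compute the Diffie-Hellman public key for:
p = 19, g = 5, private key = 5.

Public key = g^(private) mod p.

Step 1: A = g^a mod p = 5^5 mod 19.
  5^1 mod 19 = 5
  5^2 mod 19 = (5 * 5) mod 19 = 6
  5^3 mod 19 = (6 * 5) mod 19 = 11
  5^4 mod 19 = (11 * 5) mod 19 = 17
  5^5 mod 19 = (17 * 5) mod 19 = 9
Result: A = 9.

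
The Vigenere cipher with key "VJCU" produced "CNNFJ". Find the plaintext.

Step 1: Extend key: VJCUV
Step 2: Decrypt each letter (c - k) mod 26:
  C(2) - V(21) = (2-21) mod 26 = 7 = H
  N(13) - J(9) = (13-9) mod 26 = 4 = E
  N(13) - C(2) = (13-2) mod 26 = 11 = L
  F(5) - U(20) = (5-20) mod 26 = 11 = L
  J(9) - V(21) = (9-21) mod 26 = 14 = O
Plaintext: HELLO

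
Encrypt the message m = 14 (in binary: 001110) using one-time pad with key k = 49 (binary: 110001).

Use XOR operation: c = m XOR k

Step 1: Write out the XOR operation bit by bit:
  Message: 001110
  Key:     110001
  XOR:     111111
Step 2: Convert to decimal: 111111 = 63.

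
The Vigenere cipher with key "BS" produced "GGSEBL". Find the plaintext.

Step 1: Extend key: BSBSBS
Step 2: Decrypt each letter (c - k) mod 26:
  G(6) - B(1) = (6-1) mod 26 = 5 = F
  G(6) - S(18) = (6-18) mod 26 = 14 = O
  S(18) - B(1) = (18-1) mod 26 = 17 = R
  E(4) - S(18) = (4-18) mod 26 = 12 = M
  B(1) - B(1) = (1-1) mod 26 = 0 = A
  L(11) - S(18) = (11-18) mod 26 = 19 = T
Plaintext: FORMAT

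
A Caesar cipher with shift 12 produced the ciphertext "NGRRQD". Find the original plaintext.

Step 1: Reverse the shift by subtracting 12 from each letter position.
  N (position 13) -> position (13-12) mod 26 = 1 -> B
  G (position 6) -> position (6-12) mod 26 = 20 -> U
  R (position 17) -> position (17-12) mod 26 = 5 -> F
  R (position 17) -> position (17-12) mod 26 = 5 -> F
  Q (position 16) -> position (16-12) mod 26 = 4 -> E
  D (position 3) -> position (3-12) mod 26 = 17 -> R
Decrypted message: BUFFER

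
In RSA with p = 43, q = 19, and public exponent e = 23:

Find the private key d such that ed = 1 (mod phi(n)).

Step 1: n = 43 * 19 = 817.
Step 2: phi(n) = 42 * 18 = 756.
Step 3: Find d such that 23 * d = 1 (mod 756).
Step 4: d = 23^(-1) mod 756 = 263.
Verification: 23 * 263 = 6049 = 8 * 756 + 1.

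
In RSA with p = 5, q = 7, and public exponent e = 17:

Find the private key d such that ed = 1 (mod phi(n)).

Step 1: n = 5 * 7 = 35.
Step 2: phi(n) = 4 * 6 = 24.
Step 3: Find d such that 17 * d = 1 (mod 24).
Step 4: d = 17^(-1) mod 24 = 17.
Verification: 17 * 17 = 289 = 12 * 24 + 1.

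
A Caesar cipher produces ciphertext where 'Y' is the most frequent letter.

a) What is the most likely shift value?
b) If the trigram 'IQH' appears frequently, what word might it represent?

Step 1: In English, 'E' is the most frequent letter (12.7%).
Step 2: The most frequent ciphertext letter is 'Y' (position 24).
Step 3: Shift = (24 - 4) mod 26 = 20.
Step 4: Decrypt 'IQH' by shifting back 20:
  I -> O
  Q -> W
  H -> N
Step 5: 'IQH' decrypts to 'OWN'.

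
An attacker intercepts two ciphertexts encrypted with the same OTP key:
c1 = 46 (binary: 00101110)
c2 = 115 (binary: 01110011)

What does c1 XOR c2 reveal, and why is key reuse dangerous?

Step 1: c1 XOR c2 = (m1 XOR k) XOR (m2 XOR k).
Step 2: By XOR associativity/commutativity: = m1 XOR m2 XOR k XOR k = m1 XOR m2.
Step 3: 00101110 XOR 01110011 = 01011101 = 93.
Step 4: The key cancels out! An attacker learns m1 XOR m2 = 93, revealing the relationship between plaintexts.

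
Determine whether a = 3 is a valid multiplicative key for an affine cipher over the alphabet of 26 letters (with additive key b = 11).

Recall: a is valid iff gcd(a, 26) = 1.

Step 1: Compute gcd(3, 26).
Step 2: gcd(3, 26) = 1.
Since gcd = 1, 3 is coprime with 26, so it is a valid key.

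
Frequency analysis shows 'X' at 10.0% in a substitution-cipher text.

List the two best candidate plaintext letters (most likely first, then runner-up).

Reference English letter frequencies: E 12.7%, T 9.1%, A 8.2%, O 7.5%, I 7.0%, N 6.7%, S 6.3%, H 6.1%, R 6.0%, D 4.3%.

Step 1: Observed frequency of 'X' is 10.0%.
Step 2: Compute distances to each reference frequency and sort:
  T (9.1%): difference = 0.9% <-- BEST
  A (8.2%): difference = 1.8% <-- RUNNER-UP
  O (7.5%): difference = 2.5%
  E (12.7%): difference = 2.7%
  I (7.0%): difference = 3.0%
Step 3: Most likely is 'T' (9.1%, diff 0.9%); second most likely is 'A' (8.2%, diff 1.8%).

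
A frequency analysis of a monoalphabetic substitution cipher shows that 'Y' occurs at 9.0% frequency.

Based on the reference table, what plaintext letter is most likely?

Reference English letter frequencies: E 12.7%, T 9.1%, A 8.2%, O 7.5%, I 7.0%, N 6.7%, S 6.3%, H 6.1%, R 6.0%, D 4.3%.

Step 1: The observed frequency is 9.0%.
Step 2: Compare with English frequencies:
  E: 12.7% (difference: 3.7%)
  T: 9.1% (difference: 0.1%) <-- closest
  A: 8.2% (difference: 0.8%)
  O: 7.5% (difference: 1.5%)
  I: 7.0% (difference: 2.0%)
  N: 6.7% (difference: 2.3%)
  S: 6.3% (difference: 2.7%)
  H: 6.1% (difference: 2.9%)
  R: 6.0% (difference: 3.0%)
  D: 4.3% (difference: 4.7%)
Step 3: 'Y' most likely represents 'T' (frequency 9.1%).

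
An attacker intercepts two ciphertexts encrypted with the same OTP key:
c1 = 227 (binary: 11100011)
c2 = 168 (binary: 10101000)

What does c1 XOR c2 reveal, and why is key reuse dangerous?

Step 1: c1 XOR c2 = (m1 XOR k) XOR (m2 XOR k).
Step 2: By XOR associativity/commutativity: = m1 XOR m2 XOR k XOR k = m1 XOR m2.
Step 3: 11100011 XOR 10101000 = 01001011 = 75.
Step 4: The key cancels out! An attacker learns m1 XOR m2 = 75, revealing the relationship between plaintexts.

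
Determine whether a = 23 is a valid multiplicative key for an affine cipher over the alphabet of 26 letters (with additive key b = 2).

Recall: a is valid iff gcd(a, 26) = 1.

Step 1: Compute gcd(23, 26).
Step 2: gcd(23, 26) = 1.
Since gcd = 1, 23 is coprime with 26, so it is a valid key.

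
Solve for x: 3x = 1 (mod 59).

Step 1: We need x such that 3 * x = 1 (mod 59).
Step 2: Using the extended Euclidean algorithm or trial:
  3 * 20 = 60 = 1 * 59 + 1.
Step 3: Since 60 mod 59 = 1, the inverse is x = 20.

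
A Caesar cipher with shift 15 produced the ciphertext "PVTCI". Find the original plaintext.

Step 1: Reverse the shift by subtracting 15 from each letter position.
  P (position 15) -> position (15-15) mod 26 = 0 -> A
  V (position 21) -> position (21-15) mod 26 = 6 -> G
  T (position 19) -> position (19-15) mod 26 = 4 -> E
  C (position 2) -> position (2-15) mod 26 = 13 -> N
  I (position 8) -> position (8-15) mod 26 = 19 -> T
Decrypted message: AGENT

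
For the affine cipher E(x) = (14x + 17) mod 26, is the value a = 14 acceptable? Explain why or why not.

Step 1: Compute gcd(14, 26).
Step 2: gcd(14, 26) = 2.
Since gcd = 2 != 1, 14 shares a common factor with 26, so it cannot be used.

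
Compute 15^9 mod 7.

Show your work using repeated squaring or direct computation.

Step 1: Compute 15^9 mod 7 step by step, reducing modulo 7 at each step.
  15^1 mod 7 = 1
  15^2 mod 7 = (1 * 15) mod 7 = 1
  15^3 mod 7 = (1 * 15) mod 7 = 1
  15^4 mod 7 = (1 * 15) mod 7 = 1
  15^5 mod 7 = (1 * 15) mod 7 = 1
  15^6 mod 7 = (1 * 15) mod 7 = 1
  15^7 mod 7 = (1 * 15) mod 7 = 1
  15^8 mod 7 = (1 * 15) mod 7 = 1
  15^9 mod 7 = (1 * 15) mod 7 = 1
Step 2: Result = 1.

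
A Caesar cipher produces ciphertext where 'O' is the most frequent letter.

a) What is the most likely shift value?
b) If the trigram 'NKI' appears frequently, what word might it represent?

Step 1: In English, 'E' is the most frequent letter (12.7%).
Step 2: The most frequent ciphertext letter is 'O' (position 14).
Step 3: Shift = (14 - 4) mod 26 = 10.
Step 4: Decrypt 'NKI' by shifting back 10:
  N -> D
  K -> A
  I -> Y
Step 5: 'NKI' decrypts to 'DAY'.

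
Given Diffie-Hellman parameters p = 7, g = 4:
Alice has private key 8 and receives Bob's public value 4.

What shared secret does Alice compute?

Step 1: s = B^a mod p = 4^8 mod 7.
  4^1 mod 7 = 4
  4^2 mod 7 = (4 * 4) mod 7 = 2
  4^3 mod 7 = (2 * 4) mod 7 = 1
  4^4 mod 7 = (1 * 4) mod 7 = 4
  4^5 mod 7 = (4 * 4) mod 7 = 2
  4^6 mod 7 = (2 * 4) mod 7 = 1
  4^7 mod 7 = (1 * 4) mod 7 = 4
  4^8 mod 7 = (4 * 4) mod 7 = 2
Result: shared secret = 2.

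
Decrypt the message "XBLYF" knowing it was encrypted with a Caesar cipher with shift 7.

Step 1: Reverse the shift by subtracting 7 from each letter position.
  X (position 23) -> position (23-7) mod 26 = 16 -> Q
  B (position 1) -> position (1-7) mod 26 = 20 -> U
  L (position 11) -> position (11-7) mod 26 = 4 -> E
  Y (position 24) -> position (24-7) mod 26 = 17 -> R
  F (position 5) -> position (5-7) mod 26 = 24 -> Y
Decrypted message: QUERY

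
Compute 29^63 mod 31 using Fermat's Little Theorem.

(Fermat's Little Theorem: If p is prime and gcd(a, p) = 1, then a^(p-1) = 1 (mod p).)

Step 1: Since 31 is prime, by Fermat's Little Theorem: 29^30 = 1 (mod 31).
Step 2: Reduce exponent: 63 mod 30 = 3.
Step 3: So 29^63 = 29^3 (mod 31).
Step 4: 29^3 mod 31 = 23.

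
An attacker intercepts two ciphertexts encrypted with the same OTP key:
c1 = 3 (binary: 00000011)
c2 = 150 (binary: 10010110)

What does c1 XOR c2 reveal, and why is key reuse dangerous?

Step 1: c1 XOR c2 = (m1 XOR k) XOR (m2 XOR k).
Step 2: By XOR associativity/commutativity: = m1 XOR m2 XOR k XOR k = m1 XOR m2.
Step 3: 00000011 XOR 10010110 = 10010101 = 149.
Step 4: The key cancels out! An attacker learns m1 XOR m2 = 149, revealing the relationship between plaintexts.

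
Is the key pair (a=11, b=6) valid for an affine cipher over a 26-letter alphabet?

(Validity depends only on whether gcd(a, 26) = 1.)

Step 1: Compute gcd(11, 26).
Step 2: gcd(11, 26) = 1.
Since gcd = 1, 11 is coprime with 26, so it is a valid key.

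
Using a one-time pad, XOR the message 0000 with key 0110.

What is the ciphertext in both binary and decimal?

Step 1: Write out the XOR operation bit by bit:
  Message: 0000
  Key:     0110
  XOR:     0110
Step 2: Convert to decimal: 0110 = 6.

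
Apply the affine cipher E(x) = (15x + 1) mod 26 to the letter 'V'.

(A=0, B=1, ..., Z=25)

Step 1: Convert 'V' to number: x = 21.
Step 2: E(21) = (15 * 21 + 1) mod 26 = 316 mod 26 = 4.
Step 3: Convert 4 back to letter: E.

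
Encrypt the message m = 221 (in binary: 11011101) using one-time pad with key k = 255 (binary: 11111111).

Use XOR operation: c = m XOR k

Step 1: Write out the XOR operation bit by bit:
  Message: 11011101
  Key:     11111111
  XOR:     00100010
Step 2: Convert to decimal: 00100010 = 34.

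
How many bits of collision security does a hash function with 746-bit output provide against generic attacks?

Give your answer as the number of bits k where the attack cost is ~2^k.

Step 1: The hash has a 746-bit output.
Step 2: Collision resistance means it should be infeasible to find any x != y with h(x) = h(y).
By the birthday bound, a generic collision search succeeds after about sqrt(2^746) = 2^(746/2) = 2^373 evaluations.
Step 3: Security level = 373 bits.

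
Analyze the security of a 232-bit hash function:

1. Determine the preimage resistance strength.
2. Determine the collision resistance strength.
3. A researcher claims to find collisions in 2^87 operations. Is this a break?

Step 1: Preimage resistance requires brute-force of 2^232 operations.
Step 2: Collision resistance (birthday bound) = 2^(232/2) = 2^116.
Step 3: The claimed attack costs 2^87 operations.
Step 4: Since 2^87 < 2^116, the claimed attack beats the generic birthday bound, so collision resistance is broken.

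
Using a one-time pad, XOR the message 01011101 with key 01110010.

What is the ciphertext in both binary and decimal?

Step 1: Write out the XOR operation bit by bit:
  Message: 01011101
  Key:     01110010
  XOR:     00101111
Step 2: Convert to decimal: 00101111 = 47.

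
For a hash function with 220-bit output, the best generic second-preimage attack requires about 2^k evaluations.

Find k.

Step 1: The hash has a 220-bit output.
Step 2: Second-preimage resistance means: given a specific input x, it should be infeasible to find a different y with h(y) = h(x).
With a 220-bit output, a generic search for a second preimage costs about 2^220 evaluations (each trial matches the fixed target with probability 2^-220).
Step 3: Security level = 220 bits.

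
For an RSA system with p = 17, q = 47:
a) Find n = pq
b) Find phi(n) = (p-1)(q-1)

Step 1: n = p * q = 17 * 47 = 799.
Step 2: phi(n) = (p-1)(q-1) = 16 * 46 = 736.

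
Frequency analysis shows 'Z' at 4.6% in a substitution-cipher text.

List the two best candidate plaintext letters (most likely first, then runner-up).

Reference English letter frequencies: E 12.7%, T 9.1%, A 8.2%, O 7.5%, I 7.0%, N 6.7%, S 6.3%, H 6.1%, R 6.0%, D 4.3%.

Step 1: Observed frequency of 'Z' is 4.6%.
Step 2: Compute distances to each reference frequency and sort:
  D (4.3%): difference = 0.3% <-- BEST
  R (6.0%): difference = 1.4% <-- RUNNER-UP
  H (6.1%): difference = 1.5%
  S (6.3%): difference = 1.7%
  N (6.7%): difference = 2.1%
Step 3: Most likely is 'D' (4.3%, diff 0.3%); second most likely is 'R' (6.0%, diff 1.4%).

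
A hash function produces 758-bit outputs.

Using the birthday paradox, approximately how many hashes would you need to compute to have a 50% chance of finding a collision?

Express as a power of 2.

Step 1: The birthday paradox gives collision probability ~50% after sqrt(2^n) = 2^(n/2) hashes.
Step 2: For 758-bit output: 2^(758/2) = 2^379.
Step 3: Approximately 2^379 hash computations needed.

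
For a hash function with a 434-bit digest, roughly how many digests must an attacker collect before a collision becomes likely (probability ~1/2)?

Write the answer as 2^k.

Step 1: The birthday paradox gives collision probability ~50% after sqrt(2^n) = 2^(n/2) hashes.
Step 2: For 434-bit output: 2^(434/2) = 2^217.
Step 3: Approximately 2^217 hash computations needed.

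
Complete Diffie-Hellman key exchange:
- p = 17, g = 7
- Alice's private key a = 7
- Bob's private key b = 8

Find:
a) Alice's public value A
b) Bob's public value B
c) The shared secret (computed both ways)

Step 1: A = g^a mod p = 7^7 mod 17 = 12.
Step 2: B = g^b mod p = 7^8 mod 17 = 16.
Step 3: Alice computes s = B^a mod p = 16^7 mod 17 = 16.
Step 4: Bob computes s = A^b mod p = 12^8 mod 17 = 16.
Both sides agree: shared secret = 16.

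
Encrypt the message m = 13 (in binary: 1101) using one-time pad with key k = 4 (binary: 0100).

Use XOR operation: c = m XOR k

Step 1: Write out the XOR operation bit by bit:
  Message: 1101
  Key:     0100
  XOR:     1001
Step 2: Convert to decimal: 1001 = 9.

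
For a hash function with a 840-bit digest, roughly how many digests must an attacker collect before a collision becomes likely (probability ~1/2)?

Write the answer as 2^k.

Step 1: The birthday paradox gives collision probability ~50% after sqrt(2^n) = 2^(n/2) hashes.
Step 2: For 840-bit output: 2^(840/2) = 2^420.
Step 3: Approximately 2^420 hash computations needed.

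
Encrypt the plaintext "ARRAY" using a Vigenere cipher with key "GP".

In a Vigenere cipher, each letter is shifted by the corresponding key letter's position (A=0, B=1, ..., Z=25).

Step 1: Repeat key to match plaintext length:
  Plaintext: ARRAY
  Key:       GPGPG
Step 2: Encrypt each letter:
  A(0) + G(6) = (0+6) mod 26 = 6 = G
  R(17) + P(15) = (17+15) mod 26 = 6 = G
  R(17) + G(6) = (17+6) mod 26 = 23 = X
  A(0) + P(15) = (0+15) mod 26 = 15 = P
  Y(24) + G(6) = (24+6) mod 26 = 4 = E
Ciphertext: GGXPE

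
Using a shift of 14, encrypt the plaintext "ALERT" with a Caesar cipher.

Step 1: For each letter, shift forward by 14 positions (mod 26).
  A (position 0) -> position (0+14) mod 26 = 14 -> O
  L (position 11) -> position (11+14) mod 26 = 25 -> Z
  E (position 4) -> position (4+14) mod 26 = 18 -> S
  R (position 17) -> position (17+14) mod 26 = 5 -> F
  T (position 19) -> position (19+14) mod 26 = 7 -> H
Result: OZSFH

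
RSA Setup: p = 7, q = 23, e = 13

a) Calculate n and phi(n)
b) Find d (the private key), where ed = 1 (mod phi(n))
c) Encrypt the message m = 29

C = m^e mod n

Step 1: n = 7 * 23 = 161.
Step 2: phi(n) = (7-1)(23-1) = 6 * 22 = 132.
Step 3: Find d = 13^(-1) mod 132 = 61.
  Verify: 13 * 61 = 793 = 1 (mod 132).
Step 4: C = 29^13 mod 161 = 36.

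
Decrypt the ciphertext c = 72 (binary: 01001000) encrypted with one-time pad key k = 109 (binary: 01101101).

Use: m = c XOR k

Step 1: XOR ciphertext with key:
  Ciphertext: 01001000
  Key:        01101101
  XOR:        00100101
Step 2: Plaintext = 00100101 = 37 in decimal.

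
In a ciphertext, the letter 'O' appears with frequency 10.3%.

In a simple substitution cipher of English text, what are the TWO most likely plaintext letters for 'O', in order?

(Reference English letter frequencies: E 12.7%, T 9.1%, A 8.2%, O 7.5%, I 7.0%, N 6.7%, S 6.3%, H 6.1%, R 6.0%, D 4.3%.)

Step 1: Observed frequency of 'O' is 10.3%.
Step 2: Compute distances to each reference frequency and sort:
  T (9.1%): difference = 1.2% <-- BEST
  A (8.2%): difference = 2.1% <-- RUNNER-UP
  E (12.7%): difference = 2.4%
  O (7.5%): difference = 2.8%
  I (7.0%): difference = 3.3%
Step 3: Most likely is 'T' (9.1%, diff 1.2%); second most likely is 'A' (8.2%, diff 2.1%).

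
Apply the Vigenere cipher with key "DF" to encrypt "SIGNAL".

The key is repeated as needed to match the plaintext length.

Step 1: Repeat key to match plaintext length:
  Plaintext: SIGNAL
  Key:       DFDFDF
Step 2: Encrypt each letter:
  S(18) + D(3) = (18+3) mod 26 = 21 = V
  I(8) + F(5) = (8+5) mod 26 = 13 = N
  G(6) + D(3) = (6+3) mod 26 = 9 = J
  N(13) + F(5) = (13+5) mod 26 = 18 = S
  A(0) + D(3) = (0+3) mod 26 = 3 = D
  L(11) + F(5) = (11+5) mod 26 = 16 = Q
Ciphertext: VNJSDQ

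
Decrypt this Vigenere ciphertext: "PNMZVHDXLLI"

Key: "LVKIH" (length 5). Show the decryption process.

Step 1: Key 'LVKIH' has length 5. Extended key: LVKIHLVKIHL
Step 2: Decrypt each position:
  P(15) - L(11) = 4 = E
  N(13) - V(21) = 18 = S
  M(12) - K(10) = 2 = C
  Z(25) - I(8) = 17 = R
  V(21) - H(7) = 14 = O
  H(7) - L(11) = 22 = W
  D(3) - V(21) = 8 = I
  X(23) - K(10) = 13 = N
  L(11) - I(8) = 3 = D
  L(11) - H(7) = 4 = E
  I(8) - L(11) = 23 = X
Plaintext: ESCROWINDEX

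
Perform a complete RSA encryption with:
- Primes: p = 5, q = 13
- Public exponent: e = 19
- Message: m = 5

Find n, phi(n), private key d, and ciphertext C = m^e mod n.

Step 1: n = 5 * 13 = 65.
Step 2: phi(n) = (5-1)(13-1) = 4 * 12 = 48.
Step 3: Find d = 19^(-1) mod 48 = 43.
  Verify: 19 * 43 = 817 = 1 (mod 48).
Step 4: C = 5^19 mod 65 = 60.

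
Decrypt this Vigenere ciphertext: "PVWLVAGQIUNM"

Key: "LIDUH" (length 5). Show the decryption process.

Step 1: Key 'LIDUH' has length 5. Extended key: LIDUHLIDUHLI
Step 2: Decrypt each position:
  P(15) - L(11) = 4 = E
  V(21) - I(8) = 13 = N
  W(22) - D(3) = 19 = T
  L(11) - U(20) = 17 = R
  V(21) - H(7) = 14 = O
  A(0) - L(11) = 15 = P
  G(6) - I(8) = 24 = Y
  Q(16) - D(3) = 13 = N
  I(8) - U(20) = 14 = O
  U(20) - H(7) = 13 = N
  N(13) - L(11) = 2 = C
  M(12) - I(8) = 4 = E
Plaintext: ENTROPYNONCE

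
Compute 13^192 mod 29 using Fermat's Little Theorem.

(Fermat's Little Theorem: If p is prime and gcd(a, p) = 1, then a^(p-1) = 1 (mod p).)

Step 1: Since 29 is prime, by Fermat's Little Theorem: 13^28 = 1 (mod 29).
Step 2: Reduce exponent: 192 mod 28 = 24.
Step 3: So 13^192 = 13^24 (mod 29).
Step 4: 13^24 mod 29 = 7.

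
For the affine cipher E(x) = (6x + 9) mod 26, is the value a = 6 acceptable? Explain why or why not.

Step 1: Compute gcd(6, 26).
Step 2: gcd(6, 26) = 2.
Since gcd = 2 != 1, 6 shares a common factor with 26, so it cannot be used.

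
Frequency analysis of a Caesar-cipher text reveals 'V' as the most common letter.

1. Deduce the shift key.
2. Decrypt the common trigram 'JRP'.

Step 1: In English, 'E' is the most frequent letter (12.7%).
Step 2: The most frequent ciphertext letter is 'V' (position 21).
Step 3: Shift = (21 - 4) mod 26 = 17.
Step 4: Decrypt 'JRP' by shifting back 17:
  J -> S
  R -> A
  P -> Y
Step 5: 'JRP' decrypts to 'SAY'.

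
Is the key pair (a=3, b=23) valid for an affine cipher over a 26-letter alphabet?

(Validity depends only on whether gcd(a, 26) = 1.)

Step 1: Compute gcd(3, 26).
Step 2: gcd(3, 26) = 1.
Since gcd = 1, 3 is coprime with 26, so it is a valid key.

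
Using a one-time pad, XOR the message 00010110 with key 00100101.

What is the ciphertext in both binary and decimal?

Step 1: Write out the XOR operation bit by bit:
  Message: 00010110
  Key:     00100101
  XOR:     00110011
Step 2: Convert to decimal: 00110011 = 51.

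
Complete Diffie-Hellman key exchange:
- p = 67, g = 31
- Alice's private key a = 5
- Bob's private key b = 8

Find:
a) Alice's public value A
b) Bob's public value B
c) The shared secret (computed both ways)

Step 1: A = g^a mod p = 31^5 mod 67 = 51.
Step 2: B = g^b mod p = 31^8 mod 67 = 49.
Step 3: Alice computes s = B^a mod p = 49^5 mod 67 = 33.
Step 4: Bob computes s = A^b mod p = 51^8 mod 67 = 33.
Both sides agree: shared secret = 33.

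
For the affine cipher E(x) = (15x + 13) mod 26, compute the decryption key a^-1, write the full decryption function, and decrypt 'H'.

Step 1: Find a^-1, the modular inverse of 15 mod 26.
Step 2: We need 15 * a^-1 = 1 (mod 26).
Step 3: 15 * 7 = 105 = 4 * 26 + 1, so a^-1 = 7.
Step 4: D(y) = 7(y - 13) mod 26.
Step 5: Apply to 'H' (y = 7): D(7) = 7 * (7 - 13) mod 26 = 7 * -6 mod 26 = 10 -> 'K'.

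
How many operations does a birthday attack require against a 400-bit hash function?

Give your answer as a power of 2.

Step 1: The birthday paradox gives collision probability ~50% after sqrt(2^n) = 2^(n/2) hashes.
Step 2: For 400-bit output: 2^(400/2) = 2^200.
Step 3: Approximately 2^200 hash computations needed.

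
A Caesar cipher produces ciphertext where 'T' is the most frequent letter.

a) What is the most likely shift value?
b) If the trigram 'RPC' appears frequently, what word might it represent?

Step 1: In English, 'E' is the most frequent letter (12.7%).
Step 2: The most frequent ciphertext letter is 'T' (position 19).
Step 3: Shift = (19 - 4) mod 26 = 15.
Step 4: Decrypt 'RPC' by shifting back 15:
  R -> C
  P -> A
  C -> N
Step 5: 'RPC' decrypts to 'CAN'.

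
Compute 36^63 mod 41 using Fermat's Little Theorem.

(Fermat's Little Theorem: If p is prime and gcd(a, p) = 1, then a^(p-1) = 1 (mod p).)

Step 1: Since 41 is prime, by Fermat's Little Theorem: 36^40 = 1 (mod 41).
Step 2: Reduce exponent: 63 mod 40 = 23.
Step 3: So 36^63 = 36^23 (mod 41).
Step 4: 36^23 mod 41 = 39.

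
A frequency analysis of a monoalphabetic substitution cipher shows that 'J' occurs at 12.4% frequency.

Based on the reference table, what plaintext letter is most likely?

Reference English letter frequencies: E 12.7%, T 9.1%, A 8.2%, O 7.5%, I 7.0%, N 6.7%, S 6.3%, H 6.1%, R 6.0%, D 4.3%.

Step 1: The observed frequency is 12.4%.
Step 2: Compare with English frequencies:
  E: 12.7% (difference: 0.3%) <-- closest
  T: 9.1% (difference: 3.3%)
  A: 8.2% (difference: 4.2%)
  O: 7.5% (difference: 4.9%)
  I: 7.0% (difference: 5.4%)
  N: 6.7% (difference: 5.7%)
  S: 6.3% (difference: 6.1%)
  H: 6.1% (difference: 6.3%)
  R: 6.0% (difference: 6.4%)
  D: 4.3% (difference: 8.1%)
Step 3: 'J' most likely represents 'E' (frequency 12.7%).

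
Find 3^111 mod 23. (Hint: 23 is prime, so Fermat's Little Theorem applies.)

Step 1: Since 23 is prime, by Fermat's Little Theorem: 3^22 = 1 (mod 23).
Step 2: Reduce exponent: 111 mod 22 = 1.
Step 3: So 3^111 = 3^1 (mod 23).
Step 4: 3^1 mod 23 = 3.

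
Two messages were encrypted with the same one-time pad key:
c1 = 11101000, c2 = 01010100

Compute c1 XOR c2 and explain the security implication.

Step 1: c1 XOR c2 = (m1 XOR k) XOR (m2 XOR k).
Step 2: By XOR associativity/commutativity: = m1 XOR m2 XOR k XOR k = m1 XOR m2.
Step 3: 11101000 XOR 01010100 = 10111100 = 188.
Step 4: The key cancels out! An attacker learns m1 XOR m2 = 188, revealing the relationship between plaintexts.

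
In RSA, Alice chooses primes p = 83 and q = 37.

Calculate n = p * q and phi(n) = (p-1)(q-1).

Step 1: n = p * q = 83 * 37 = 3071.
Step 2: phi(n) = (p-1)(q-1) = 82 * 36 = 2952.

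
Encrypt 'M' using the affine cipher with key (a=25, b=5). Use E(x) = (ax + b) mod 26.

Step 1: Convert 'M' to number: x = 12.
Step 2: E(12) = (25 * 12 + 5) mod 26 = 305 mod 26 = 19.
Step 3: Convert 19 back to letter: T.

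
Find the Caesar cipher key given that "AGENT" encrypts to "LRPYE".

Step 1: Compare first letters: A (position 0) -> L (position 11).
Step 2: Shift = (11 - 0) mod 26 = 11.
The shift value is 11.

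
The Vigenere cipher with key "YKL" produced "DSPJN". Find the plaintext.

Step 1: Extend key: YKLYK
Step 2: Decrypt each letter (c - k) mod 26:
  D(3) - Y(24) = (3-24) mod 26 = 5 = F
  S(18) - K(10) = (18-10) mod 26 = 8 = I
  P(15) - L(11) = (15-11) mod 26 = 4 = E
  J(9) - Y(24) = (9-24) mod 26 = 11 = L
  N(13) - K(10) = (13-10) mod 26 = 3 = D
Plaintext: FIELD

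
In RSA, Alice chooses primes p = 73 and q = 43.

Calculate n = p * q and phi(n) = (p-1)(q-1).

Step 1: n = p * q = 73 * 43 = 3139.
Step 2: phi(n) = (p-1)(q-1) = 72 * 42 = 3024.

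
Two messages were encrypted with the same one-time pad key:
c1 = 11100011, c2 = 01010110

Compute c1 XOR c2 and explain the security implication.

Step 1: c1 XOR c2 = (m1 XOR k) XOR (m2 XOR k).
Step 2: By XOR associativity/commutativity: = m1 XOR m2 XOR k XOR k = m1 XOR m2.
Step 3: 11100011 XOR 01010110 = 10110101 = 181.
Step 4: The key cancels out! An attacker learns m1 XOR m2 = 181, revealing the relationship between plaintexts.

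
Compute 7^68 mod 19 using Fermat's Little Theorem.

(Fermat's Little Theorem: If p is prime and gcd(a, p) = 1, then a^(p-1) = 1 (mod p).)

Step 1: Since 19 is prime, by Fermat's Little Theorem: 7^18 = 1 (mod 19).
Step 2: Reduce exponent: 68 mod 18 = 14.
Step 3: So 7^68 = 7^14 (mod 19).
Step 4: 7^14 mod 19 = 11.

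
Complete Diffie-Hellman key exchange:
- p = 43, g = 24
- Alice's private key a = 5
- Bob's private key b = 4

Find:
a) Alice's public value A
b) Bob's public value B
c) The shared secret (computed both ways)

Step 1: A = g^a mod p = 24^5 mod 43 = 13.
Step 2: B = g^b mod p = 24^4 mod 43 = 31.
Step 3: Alice computes s = B^a mod p = 31^5 mod 43 = 9.
Step 4: Bob computes s = A^b mod p = 13^4 mod 43 = 9.
Both sides agree: shared secret = 9.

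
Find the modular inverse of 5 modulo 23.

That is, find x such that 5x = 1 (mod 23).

Step 1: We need x such that 5 * x = 1 (mod 23).
Step 2: Using the extended Euclidean algorithm or trial:
  5 * 14 = 70 = 3 * 23 + 1.
Step 3: Since 70 mod 23 = 1, the inverse is x = 14.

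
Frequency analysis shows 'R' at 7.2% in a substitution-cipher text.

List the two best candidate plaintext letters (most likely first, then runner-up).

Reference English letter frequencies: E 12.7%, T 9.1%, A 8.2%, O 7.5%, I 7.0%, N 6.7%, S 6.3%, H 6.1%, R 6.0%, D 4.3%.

Step 1: Observed frequency of 'R' is 7.2%.
Step 2: Compute distances to each reference frequency and sort:
  I (7.0%): difference = 0.2% <-- BEST
  O (7.5%): difference = 0.3% <-- RUNNER-UP
  N (6.7%): difference = 0.5%
  S (6.3%): difference = 0.9%
  A (8.2%): difference = 1.0%
Step 3: Most likely is 'I' (7.0%, diff 0.2%); second most likely is 'O' (7.5%, diff 0.3%).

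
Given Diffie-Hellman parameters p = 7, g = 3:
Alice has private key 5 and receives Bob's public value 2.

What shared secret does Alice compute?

Step 1: s = B^a mod p = 2^5 mod 7.
  2^1 mod 7 = 2
  2^2 mod 7 = (2 * 2) mod 7 = 4
  2^3 mod 7 = (4 * 2) mod 7 = 1
  2^4 mod 7 = (1 * 2) mod 7 = 2
  2^5 mod 7 = (2 * 2) mod 7 = 4
Result: shared secret = 4.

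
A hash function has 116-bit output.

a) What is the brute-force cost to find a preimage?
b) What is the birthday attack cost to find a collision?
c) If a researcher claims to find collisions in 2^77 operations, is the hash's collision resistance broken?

Step 1: Preimage resistance requires brute-force of 2^116 operations.
Step 2: Collision resistance (birthday bound) = 2^(116/2) = 2^58.
Step 3: The claimed attack costs 2^77 operations.
Step 4: Since 2^77 >= 2^58, the claimed attack is no faster than the generic birthday attack, so this does not break collision resistance.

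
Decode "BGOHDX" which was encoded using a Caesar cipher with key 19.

Step 1: Reverse the shift by subtracting 19 from each letter position.
  B (position 1) -> position (1-19) mod 26 = 8 -> I
  G (position 6) -> position (6-19) mod 26 = 13 -> N
  O (position 14) -> position (14-19) mod 26 = 21 -> V
  H (position 7) -> position (7-19) mod 26 = 14 -> O
  D (position 3) -> position (3-19) mod 26 = 10 -> K
  X (position 23) -> position (23-19) mod 26 = 4 -> E
Decrypted message: INVOKE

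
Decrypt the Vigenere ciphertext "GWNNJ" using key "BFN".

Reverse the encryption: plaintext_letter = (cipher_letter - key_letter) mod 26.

Step 1: Extend key: BFNBF
Step 2: Decrypt each letter (c - k) mod 26:
  G(6) - B(1) = (6-1) mod 26 = 5 = F
  W(22) - F(5) = (22-5) mod 26 = 17 = R
  N(13) - N(13) = (13-13) mod 26 = 0 = A
  N(13) - B(1) = (13-1) mod 26 = 12 = M
  J(9) - F(5) = (9-5) mod 26 = 4 = E
Plaintext: FRAME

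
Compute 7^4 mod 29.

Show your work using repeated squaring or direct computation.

Step 1: Compute 7^4 mod 29 step by step, reducing modulo 29 at each step.
  7^1 mod 29 = 7
  7^2 mod 29 = (7 * 7) mod 29 = 20
  7^3 mod 29 = (20 * 7) mod 29 = 24
  7^4 mod 29 = (24 * 7) mod 29 = 23
Step 2: Result = 23.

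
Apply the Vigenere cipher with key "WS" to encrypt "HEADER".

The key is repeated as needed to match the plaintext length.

Step 1: Repeat key to match plaintext length:
  Plaintext: HEADER
  Key:       WSWSWS
Step 2: Encrypt each letter:
  H(7) + W(22) = (7+22) mod 26 = 3 = D
  E(4) + S(18) = (4+18) mod 26 = 22 = W
  A(0) + W(22) = (0+22) mod 26 = 22 = W
  D(3) + S(18) = (3+18) mod 26 = 21 = V
  E(4) + W(22) = (4+22) mod 26 = 0 = A
  R(17) + S(18) = (17+18) mod 26 = 9 = J
Ciphertext: DWWVAJ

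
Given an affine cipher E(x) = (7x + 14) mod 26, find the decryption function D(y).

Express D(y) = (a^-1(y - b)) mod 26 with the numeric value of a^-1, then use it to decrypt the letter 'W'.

Step 1: Find a^-1, the modular inverse of 7 mod 26.
Step 2: We need 7 * a^-1 = 1 (mod 26).
Step 3: 7 * 15 = 105 = 4 * 26 + 1, so a^-1 = 15.
Step 4: D(y) = 15(y - 14) mod 26.
Step 5: Apply to 'W' (y = 22): D(22) = 15 * (22 - 14) mod 26 = 15 * 8 mod 26 = 16 -> 'Q'.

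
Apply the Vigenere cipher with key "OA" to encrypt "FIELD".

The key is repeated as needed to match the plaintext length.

Step 1: Repeat key to match plaintext length:
  Plaintext: FIELD
  Key:       OAOAO
Step 2: Encrypt each letter:
  F(5) + O(14) = (5+14) mod 26 = 19 = T
  I(8) + A(0) = (8+0) mod 26 = 8 = I
  E(4) + O(14) = (4+14) mod 26 = 18 = S
  L(11) + A(0) = (11+0) mod 26 = 11 = L
  D(3) + O(14) = (3+14) mod 26 = 17 = R
Ciphertext: TISLR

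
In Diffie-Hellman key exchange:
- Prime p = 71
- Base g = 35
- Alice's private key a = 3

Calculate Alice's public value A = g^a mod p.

Step 1: A = g^a mod p = 35^3 mod 71.
  35^1 mod 71 = 35
  35^2 mod 71 = (35 * 35) mod 71 = 18
  35^3 mod 71 = (18 * 35) mod 71 = 62
Result: A = 62.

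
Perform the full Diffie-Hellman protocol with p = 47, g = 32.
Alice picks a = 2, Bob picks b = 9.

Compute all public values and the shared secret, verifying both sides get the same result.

Step 1: A = g^a mod p = 32^2 mod 47 = 37.
Step 2: B = g^b mod p = 32^9 mod 47 = 24.
Step 3: Alice computes s = B^a mod p = 24^2 mod 47 = 12.
Step 4: Bob computes s = A^b mod p = 37^9 mod 47 = 12.
Both sides agree: shared secret = 12.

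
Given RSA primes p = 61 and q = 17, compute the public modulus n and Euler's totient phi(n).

Step 1: n = p * q = 61 * 17 = 1037.
Step 2: phi(n) = (p-1)(q-1) = 60 * 16 = 960.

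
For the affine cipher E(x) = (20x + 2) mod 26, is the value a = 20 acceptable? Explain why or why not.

Step 1: Compute gcd(20, 26).
Step 2: gcd(20, 26) = 2.
Since gcd = 2 != 1, 20 shares a common factor with 26, so it cannot be used.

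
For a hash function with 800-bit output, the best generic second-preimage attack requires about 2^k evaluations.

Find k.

Step 1: The hash has a 800-bit output.
Step 2: Second-preimage resistance means: given a specific input x, it should be infeasible to find a different y with h(y) = h(x).
With a 800-bit output, a generic search for a second preimage costs about 2^800 evaluations (each trial matches the fixed target with probability 2^-800).
Step 3: Security level = 800 bits.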